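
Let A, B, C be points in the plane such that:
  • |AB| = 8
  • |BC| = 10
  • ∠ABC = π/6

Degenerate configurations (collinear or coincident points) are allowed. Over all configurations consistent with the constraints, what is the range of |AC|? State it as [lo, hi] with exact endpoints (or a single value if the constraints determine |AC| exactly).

|AB| ∈ {8}
|BC| ∈ {10}
|AC| ∈ {2·√(41 - 20·√(3))}

|AC| = 2·√(41 - 20·√(3))  (≈ 5.0434)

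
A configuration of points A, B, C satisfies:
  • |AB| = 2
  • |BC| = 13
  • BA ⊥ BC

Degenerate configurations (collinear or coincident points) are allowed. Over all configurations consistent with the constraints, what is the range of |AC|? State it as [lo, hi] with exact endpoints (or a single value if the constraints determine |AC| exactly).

|AC| = √(173)  (≈ 13.1529)

|AB| ∈ {2}
|BC| ∈ {13}
|AC| ∈ {√(173)}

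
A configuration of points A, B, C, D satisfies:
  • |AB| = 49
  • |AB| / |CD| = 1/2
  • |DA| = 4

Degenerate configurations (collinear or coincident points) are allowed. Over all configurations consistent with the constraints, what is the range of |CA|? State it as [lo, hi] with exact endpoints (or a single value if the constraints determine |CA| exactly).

|CA| ∈ [94, 102]  (≈ [94.0000, 102.0000])

|AB| ∈ {49}
|AD| ∈ {4}
|CD| ∈ {98}
|BD| ∈ [45, 53]
|AC| ∈ [94, 102]
|BC| ∈ [45, 151]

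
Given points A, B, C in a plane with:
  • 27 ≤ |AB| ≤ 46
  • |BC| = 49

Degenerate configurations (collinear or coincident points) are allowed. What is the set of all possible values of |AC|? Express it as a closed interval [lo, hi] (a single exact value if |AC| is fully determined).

|AB| ∈ [27, 46]
|BC| ∈ {49}
|AC| ∈ [3, 95]

|AC| ∈ [3, 95]  (≈ [3.0000, 95.0000])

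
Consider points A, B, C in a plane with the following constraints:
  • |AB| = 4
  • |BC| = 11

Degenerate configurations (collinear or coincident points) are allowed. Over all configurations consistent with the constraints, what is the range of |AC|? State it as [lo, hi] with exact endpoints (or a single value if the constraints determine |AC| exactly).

|AB| ∈ {4}
|BC| ∈ {11}
|AC| ∈ [7, 15]

|AC| ∈ [7, 15]  (≈ [7.0000, 15.0000])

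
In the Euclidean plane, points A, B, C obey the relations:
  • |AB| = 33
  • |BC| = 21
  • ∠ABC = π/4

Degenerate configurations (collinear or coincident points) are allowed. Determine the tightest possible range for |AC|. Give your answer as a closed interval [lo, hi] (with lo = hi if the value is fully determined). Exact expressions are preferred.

|AC| = 3·√(170 - 77·√(2))  (≈ 23.4510)

|AB| ∈ {33}
|BC| ∈ {21}
|AC| ∈ {3·√(170 - 77·√(2))}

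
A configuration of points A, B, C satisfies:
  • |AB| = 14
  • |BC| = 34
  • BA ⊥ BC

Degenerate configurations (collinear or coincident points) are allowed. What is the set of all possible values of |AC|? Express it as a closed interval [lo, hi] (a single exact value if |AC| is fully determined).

|AC| = 26·√(2)  (≈ 36.7696)

|AB| ∈ {14}
|BC| ∈ {34}
|AC| ∈ {26·√(2)}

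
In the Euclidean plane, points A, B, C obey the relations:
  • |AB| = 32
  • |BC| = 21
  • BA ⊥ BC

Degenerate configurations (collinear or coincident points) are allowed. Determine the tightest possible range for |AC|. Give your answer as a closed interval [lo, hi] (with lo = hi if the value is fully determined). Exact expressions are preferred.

|AC| = √(1465)  (≈ 38.2753)

|AB| ∈ {32}
|BC| ∈ {21}
|AC| ∈ {√(1465)}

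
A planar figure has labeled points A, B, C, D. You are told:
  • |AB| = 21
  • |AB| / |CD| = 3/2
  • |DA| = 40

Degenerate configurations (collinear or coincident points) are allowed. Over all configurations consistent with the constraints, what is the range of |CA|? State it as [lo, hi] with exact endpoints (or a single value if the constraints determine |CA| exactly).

|CA| ∈ [26, 54]  (≈ [26.0000, 54.0000])

|AB| ∈ {21}
|AD| ∈ {40}
|CD| ∈ {14}
|BD| ∈ [19, 61]
|AC| ∈ [26, 54]
|BC| ∈ [5, 75]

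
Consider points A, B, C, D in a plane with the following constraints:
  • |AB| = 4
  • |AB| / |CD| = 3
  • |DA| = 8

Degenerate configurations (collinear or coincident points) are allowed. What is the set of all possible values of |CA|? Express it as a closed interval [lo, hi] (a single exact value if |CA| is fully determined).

|CA| ∈ [20/3, 28/3]  (≈ [6.6667, 9.3333])

|AB| ∈ {4}
|AD| ∈ {8}
|CD| ∈ {4/3}
|BD| ∈ [4, 12]
|AC| ∈ [20/3, 28/3]
|BC| ∈ [8/3, 40/3]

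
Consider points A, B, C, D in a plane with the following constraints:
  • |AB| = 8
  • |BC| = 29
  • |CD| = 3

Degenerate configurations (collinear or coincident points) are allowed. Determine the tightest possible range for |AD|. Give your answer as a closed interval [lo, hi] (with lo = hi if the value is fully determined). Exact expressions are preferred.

|AD| ∈ [18, 40]  (≈ [18.0000, 40.0000])

|AB| ∈ {8}
|BC| ∈ {29}
|CD| ∈ {3}
|AC| ∈ [21, 37]
|BD| ∈ [26, 32]
|AD| ∈ [18, 40]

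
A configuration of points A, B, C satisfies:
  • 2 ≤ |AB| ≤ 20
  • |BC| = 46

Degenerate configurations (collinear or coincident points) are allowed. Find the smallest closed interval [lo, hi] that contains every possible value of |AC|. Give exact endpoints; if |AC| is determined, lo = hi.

|AC| ∈ [26, 66]  (≈ [26.0000, 66.0000])

|AB| ∈ [2, 20]
|BC| ∈ {46}
|AC| ∈ [26, 66]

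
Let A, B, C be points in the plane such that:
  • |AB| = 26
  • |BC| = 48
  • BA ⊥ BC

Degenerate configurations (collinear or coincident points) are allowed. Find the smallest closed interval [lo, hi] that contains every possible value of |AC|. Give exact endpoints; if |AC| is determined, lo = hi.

|AC| = 2·√(745)  (≈ 54.5894)

|AB| ∈ {26}
|BC| ∈ {48}
|AC| ∈ {2·√(745)}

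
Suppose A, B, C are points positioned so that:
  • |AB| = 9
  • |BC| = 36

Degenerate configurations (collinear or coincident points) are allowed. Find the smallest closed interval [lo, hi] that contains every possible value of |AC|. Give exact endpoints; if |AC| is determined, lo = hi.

|AB| ∈ {9}
|BC| ∈ {36}
|AC| ∈ [27, 45]

|AC| ∈ [27, 45]  (≈ [27.0000, 45.0000])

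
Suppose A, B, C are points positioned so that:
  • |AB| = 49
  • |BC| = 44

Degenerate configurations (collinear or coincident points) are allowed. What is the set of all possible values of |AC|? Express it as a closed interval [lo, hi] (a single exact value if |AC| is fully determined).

|AB| ∈ {49}
|BC| ∈ {44}
|AC| ∈ [5, 93]

|AC| ∈ [5, 93]  (≈ [5.0000, 93.0000])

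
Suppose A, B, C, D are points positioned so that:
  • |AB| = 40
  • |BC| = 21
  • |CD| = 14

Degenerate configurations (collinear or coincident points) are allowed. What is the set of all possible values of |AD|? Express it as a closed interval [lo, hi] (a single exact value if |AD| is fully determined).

|AB| ∈ {40}
|BC| ∈ {21}
|CD| ∈ {14}
|AC| ∈ [19, 61]
|BD| ∈ [7, 35]
|AD| ∈ [5, 75]

|AD| ∈ [5, 75]  (≈ [5.0000, 75.0000])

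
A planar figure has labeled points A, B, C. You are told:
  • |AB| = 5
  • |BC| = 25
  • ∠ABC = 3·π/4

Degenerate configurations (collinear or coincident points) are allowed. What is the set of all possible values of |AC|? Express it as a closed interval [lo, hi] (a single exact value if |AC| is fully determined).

|AC| = 5·√(5·√(2) + 26)  (≈ 28.7537)

|AB| ∈ {5}
|BC| ∈ {25}
|AC| ∈ {5·√(5·√(2) + 26)}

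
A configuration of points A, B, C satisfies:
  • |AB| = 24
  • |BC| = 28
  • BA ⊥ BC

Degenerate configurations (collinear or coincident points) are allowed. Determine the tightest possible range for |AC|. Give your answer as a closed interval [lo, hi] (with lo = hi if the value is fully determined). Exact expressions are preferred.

|AC| = 4·√(85)  (≈ 36.8782)

|AB| ∈ {24}
|BC| ∈ {28}
|AC| ∈ {4·√(85)}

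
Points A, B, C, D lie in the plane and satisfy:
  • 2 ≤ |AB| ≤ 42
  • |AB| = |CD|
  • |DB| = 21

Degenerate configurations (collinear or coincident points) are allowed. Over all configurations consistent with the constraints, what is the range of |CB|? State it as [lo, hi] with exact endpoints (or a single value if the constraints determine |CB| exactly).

|AB| ∈ [2, 42]
|BD| ∈ {21}
|CD| ∈ [2, 42]
|AD| ∈ [0, 63]
|BC| ∈ [0, 63]
|AC| ∈ [0, 105]

|CB| ∈ [0, 63]  (≈ [0.0000, 63.0000])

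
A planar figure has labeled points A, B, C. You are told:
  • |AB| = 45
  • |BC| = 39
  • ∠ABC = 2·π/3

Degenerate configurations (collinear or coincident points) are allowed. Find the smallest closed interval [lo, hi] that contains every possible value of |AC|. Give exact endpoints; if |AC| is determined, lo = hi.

|AC| = 3·√(589)  (≈ 72.8080)

|AB| ∈ {45}
|BC| ∈ {39}
|AC| ∈ {3·√(589)}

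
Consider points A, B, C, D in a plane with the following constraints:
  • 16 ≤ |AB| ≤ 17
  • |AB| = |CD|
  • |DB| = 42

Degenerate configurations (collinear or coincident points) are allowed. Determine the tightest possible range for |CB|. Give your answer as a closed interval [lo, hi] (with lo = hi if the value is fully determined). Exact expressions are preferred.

|AB| ∈ [16, 17]
|BD| ∈ {42}
|CD| ∈ [16, 17]
|AD| ∈ [25, 59]
|BC| ∈ [25, 59]
|AC| ∈ [8, 76]

|CB| ∈ [25, 59]  (≈ [25.0000, 59.0000])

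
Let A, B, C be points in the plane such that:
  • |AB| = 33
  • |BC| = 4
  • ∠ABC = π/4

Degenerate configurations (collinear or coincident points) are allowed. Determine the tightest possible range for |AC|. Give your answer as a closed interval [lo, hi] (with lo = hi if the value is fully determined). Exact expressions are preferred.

|AC| = √(1105 - 132·√(2))  (≈ 30.3039)

|AB| ∈ {33}
|BC| ∈ {4}
|AC| ∈ {√(1105 - 132·√(2))}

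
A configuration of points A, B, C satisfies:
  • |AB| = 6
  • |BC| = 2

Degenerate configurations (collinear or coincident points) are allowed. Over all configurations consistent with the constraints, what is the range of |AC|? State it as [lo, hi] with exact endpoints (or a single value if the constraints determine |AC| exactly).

|AB| ∈ {6}
|BC| ∈ {2}
|AC| ∈ [4, 8]

|AC| ∈ [4, 8]  (≈ [4.0000, 8.0000])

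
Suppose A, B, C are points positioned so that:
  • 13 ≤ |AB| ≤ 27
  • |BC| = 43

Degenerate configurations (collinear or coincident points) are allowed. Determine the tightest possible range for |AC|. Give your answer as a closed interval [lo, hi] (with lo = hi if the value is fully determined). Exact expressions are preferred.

|AC| ∈ [16, 70]  (≈ [16.0000, 70.0000])

|AB| ∈ [13, 27]
|BC| ∈ {43}
|AC| ∈ [16, 70]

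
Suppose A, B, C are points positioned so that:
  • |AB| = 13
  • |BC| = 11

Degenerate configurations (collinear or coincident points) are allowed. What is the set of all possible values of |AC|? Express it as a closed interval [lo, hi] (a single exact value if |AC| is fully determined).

|AC| ∈ [2, 24]  (≈ [2.0000, 24.0000])

|AB| ∈ {13}
|BC| ∈ {11}
|AC| ∈ [2, 24]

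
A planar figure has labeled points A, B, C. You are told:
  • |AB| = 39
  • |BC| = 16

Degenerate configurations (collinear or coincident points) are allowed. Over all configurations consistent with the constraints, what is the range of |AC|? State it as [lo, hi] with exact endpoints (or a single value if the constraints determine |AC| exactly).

|AC| ∈ [23, 55]  (≈ [23.0000, 55.0000])

|AB| ∈ {39}
|BC| ∈ {16}
|AC| ∈ [23, 55]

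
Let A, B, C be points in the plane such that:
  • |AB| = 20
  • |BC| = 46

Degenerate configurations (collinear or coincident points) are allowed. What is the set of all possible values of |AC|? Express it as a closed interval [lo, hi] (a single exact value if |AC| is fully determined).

|AC| ∈ [26, 66]  (≈ [26.0000, 66.0000])

|AB| ∈ {20}
|BC| ∈ {46}
|AC| ∈ [26, 66]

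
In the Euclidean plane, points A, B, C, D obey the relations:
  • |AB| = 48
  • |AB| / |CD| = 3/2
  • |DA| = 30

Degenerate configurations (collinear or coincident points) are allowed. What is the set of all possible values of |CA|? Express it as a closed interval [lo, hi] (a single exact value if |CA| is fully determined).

|AB| ∈ {48}
|AD| ∈ {30}
|CD| ∈ {32}
|BD| ∈ [18, 78]
|AC| ∈ [2, 62]
|BC| ∈ [0, 110]

|CA| ∈ [2, 62]  (≈ [2.0000, 62.0000])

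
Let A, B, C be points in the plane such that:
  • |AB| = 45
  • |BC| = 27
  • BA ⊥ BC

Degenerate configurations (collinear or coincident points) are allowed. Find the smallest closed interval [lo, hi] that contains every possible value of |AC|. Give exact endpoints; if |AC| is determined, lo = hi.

|AB| ∈ {45}
|BC| ∈ {27}
|AC| ∈ {9·√(34)}

|AC| = 9·√(34)  (≈ 52.4786)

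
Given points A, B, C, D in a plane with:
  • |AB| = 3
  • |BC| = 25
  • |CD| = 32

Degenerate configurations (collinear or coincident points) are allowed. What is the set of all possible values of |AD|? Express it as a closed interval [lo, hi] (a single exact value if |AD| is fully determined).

|AB| ∈ {3}
|BC| ∈ {25}
|CD| ∈ {32}
|AC| ∈ [22, 28]
|BD| ∈ [7, 57]
|AD| ∈ [4, 60]

|AD| ∈ [4, 60]  (≈ [4.0000, 60.0000])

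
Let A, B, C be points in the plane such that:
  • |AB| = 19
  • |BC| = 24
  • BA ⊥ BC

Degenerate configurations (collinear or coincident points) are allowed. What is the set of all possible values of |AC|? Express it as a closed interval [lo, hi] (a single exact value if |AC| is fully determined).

|AC| = √(937)  (≈ 30.6105)

|AB| ∈ {19}
|BC| ∈ {24}
|AC| ∈ {√(937)}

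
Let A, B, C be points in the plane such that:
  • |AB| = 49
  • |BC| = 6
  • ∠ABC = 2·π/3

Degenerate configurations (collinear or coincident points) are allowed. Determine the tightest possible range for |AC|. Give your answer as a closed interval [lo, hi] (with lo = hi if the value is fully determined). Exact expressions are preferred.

|AB| ∈ {49}
|BC| ∈ {6}
|AC| ∈ {√(2731)}

|AC| = √(2731)  (≈ 52.2590)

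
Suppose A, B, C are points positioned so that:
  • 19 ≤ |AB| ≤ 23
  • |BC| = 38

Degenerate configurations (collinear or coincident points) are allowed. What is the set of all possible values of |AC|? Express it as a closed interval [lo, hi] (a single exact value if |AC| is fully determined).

|AB| ∈ [19, 23]
|BC| ∈ {38}
|AC| ∈ [15, 61]

|AC| ∈ [15, 61]  (≈ [15.0000, 61.0000])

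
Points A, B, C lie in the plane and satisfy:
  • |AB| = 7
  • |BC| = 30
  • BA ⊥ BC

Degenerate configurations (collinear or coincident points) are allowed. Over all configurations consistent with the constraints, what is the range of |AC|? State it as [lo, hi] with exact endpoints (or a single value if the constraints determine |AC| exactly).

|AC| = √(949)  (≈ 30.8058)

|AB| ∈ {7}
|BC| ∈ {30}
|AC| ∈ {√(949)}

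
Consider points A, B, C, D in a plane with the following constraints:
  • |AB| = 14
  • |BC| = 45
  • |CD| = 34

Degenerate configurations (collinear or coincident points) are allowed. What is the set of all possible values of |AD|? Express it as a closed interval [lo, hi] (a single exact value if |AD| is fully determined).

|AB| ∈ {14}
|BC| ∈ {45}
|CD| ∈ {34}
|AC| ∈ [31, 59]
|BD| ∈ [11, 79]
|AD| ∈ [0, 93]

|AD| ∈ [0, 93]  (≈ [0.0000, 93.0000])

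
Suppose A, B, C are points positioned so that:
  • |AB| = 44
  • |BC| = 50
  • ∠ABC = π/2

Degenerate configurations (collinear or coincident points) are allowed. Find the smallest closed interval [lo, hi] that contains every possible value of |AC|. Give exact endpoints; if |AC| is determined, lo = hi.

|AC| = 2·√(1109)  (≈ 66.6033)

|AB| ∈ {44}
|BC| ∈ {50}
|AC| ∈ {2·√(1109)}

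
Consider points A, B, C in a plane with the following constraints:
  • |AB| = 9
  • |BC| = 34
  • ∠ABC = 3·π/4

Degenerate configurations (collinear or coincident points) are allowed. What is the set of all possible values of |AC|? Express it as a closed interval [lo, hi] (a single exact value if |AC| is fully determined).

|AB| ∈ {9}
|BC| ∈ {34}
|AC| ∈ {√(306·√(2) + 1237)}

|AC| = √(306·√(2) + 1237)  (≈ 40.8626)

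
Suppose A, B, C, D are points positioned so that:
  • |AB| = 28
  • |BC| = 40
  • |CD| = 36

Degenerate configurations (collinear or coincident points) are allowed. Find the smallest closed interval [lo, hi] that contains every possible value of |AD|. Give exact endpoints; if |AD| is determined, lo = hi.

|AD| ∈ [0, 104]  (≈ [0.0000, 104.0000])

|AB| ∈ {28}
|BC| ∈ {40}
|CD| ∈ {36}
|AC| ∈ [12, 68]
|BD| ∈ [4, 76]
|AD| ∈ [0, 104]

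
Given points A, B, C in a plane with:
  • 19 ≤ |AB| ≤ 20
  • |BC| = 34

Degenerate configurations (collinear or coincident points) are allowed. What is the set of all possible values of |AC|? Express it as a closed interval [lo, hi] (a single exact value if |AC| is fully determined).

|AB| ∈ [19, 20]
|BC| ∈ {34}
|AC| ∈ [14, 54]

|AC| ∈ [14, 54]  (≈ [14.0000, 54.0000])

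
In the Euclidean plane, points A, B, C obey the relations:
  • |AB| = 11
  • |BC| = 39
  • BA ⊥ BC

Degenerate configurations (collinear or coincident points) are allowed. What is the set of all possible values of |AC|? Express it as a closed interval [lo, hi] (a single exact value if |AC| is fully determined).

|AB| ∈ {11}
|BC| ∈ {39}
|AC| ∈ {√(1642)}

|AC| = √(1642)  (≈ 40.5216)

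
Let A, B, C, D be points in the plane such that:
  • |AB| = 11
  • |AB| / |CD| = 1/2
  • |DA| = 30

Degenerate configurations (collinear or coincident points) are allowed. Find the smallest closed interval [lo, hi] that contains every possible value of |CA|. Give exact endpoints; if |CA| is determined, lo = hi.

|CA| ∈ [8, 52]  (≈ [8.0000, 52.0000])

|AB| ∈ {11}
|AD| ∈ {30}
|CD| ∈ {22}
|BD| ∈ [19, 41]
|AC| ∈ [8, 52]
|BC| ∈ [0, 63]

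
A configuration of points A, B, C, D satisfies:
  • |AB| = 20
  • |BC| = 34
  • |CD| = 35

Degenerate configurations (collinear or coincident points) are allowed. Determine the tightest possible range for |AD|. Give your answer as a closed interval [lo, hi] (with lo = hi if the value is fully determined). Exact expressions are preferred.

|AD| ∈ [0, 89]  (≈ [0.0000, 89.0000])

|AB| ∈ {20}
|BC| ∈ {34}
|CD| ∈ {35}
|AC| ∈ [14, 54]
|BD| ∈ [1, 69]
|AD| ∈ [0, 89]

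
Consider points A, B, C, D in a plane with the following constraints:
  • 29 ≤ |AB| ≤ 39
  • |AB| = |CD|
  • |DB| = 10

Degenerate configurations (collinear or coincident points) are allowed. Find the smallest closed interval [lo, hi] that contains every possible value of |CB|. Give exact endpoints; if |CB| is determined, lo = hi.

|AB| ∈ [29, 39]
|BD| ∈ {10}
|CD| ∈ [29, 39]
|AD| ∈ [19, 49]
|BC| ∈ [19, 49]
|AC| ∈ [0, 88]

|CB| ∈ [19, 49]  (≈ [19.0000, 49.0000])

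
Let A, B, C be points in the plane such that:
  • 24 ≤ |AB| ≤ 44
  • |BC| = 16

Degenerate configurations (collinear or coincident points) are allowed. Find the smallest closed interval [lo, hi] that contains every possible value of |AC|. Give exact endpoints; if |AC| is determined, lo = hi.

|AC| ∈ [8, 60]  (≈ [8.0000, 60.0000])

|AB| ∈ [24, 44]
|BC| ∈ {16}
|AC| ∈ [8, 60]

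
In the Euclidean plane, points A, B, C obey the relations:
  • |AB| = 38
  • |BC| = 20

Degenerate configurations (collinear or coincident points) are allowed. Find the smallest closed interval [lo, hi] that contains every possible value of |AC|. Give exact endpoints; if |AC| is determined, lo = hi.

|AB| ∈ {38}
|BC| ∈ {20}
|AC| ∈ [18, 58]

|AC| ∈ [18, 58]  (≈ [18.0000, 58.0000])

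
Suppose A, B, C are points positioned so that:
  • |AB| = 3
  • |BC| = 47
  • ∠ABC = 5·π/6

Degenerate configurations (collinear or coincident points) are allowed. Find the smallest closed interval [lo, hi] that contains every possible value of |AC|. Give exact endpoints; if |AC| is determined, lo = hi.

|AC| = √(141·√(3) + 2218)  (≈ 49.6208)

|AB| ∈ {3}
|BC| ∈ {47}
|AC| ∈ {√(141·√(3) + 2218)}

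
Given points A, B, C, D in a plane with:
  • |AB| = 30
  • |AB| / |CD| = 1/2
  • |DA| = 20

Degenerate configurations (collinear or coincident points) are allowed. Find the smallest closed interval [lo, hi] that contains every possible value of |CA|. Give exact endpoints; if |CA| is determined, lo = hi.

|CA| ∈ [40, 80]  (≈ [40.0000, 80.0000])

|AB| ∈ {30}
|AD| ∈ {20}
|CD| ∈ {60}
|BD| ∈ [10, 50]
|AC| ∈ [40, 80]
|BC| ∈ [10, 110]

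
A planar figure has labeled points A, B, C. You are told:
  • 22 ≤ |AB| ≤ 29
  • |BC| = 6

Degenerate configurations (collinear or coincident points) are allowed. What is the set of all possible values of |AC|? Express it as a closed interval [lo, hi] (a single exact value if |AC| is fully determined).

|AC| ∈ [16, 35]  (≈ [16.0000, 35.0000])

|AB| ∈ [22, 29]
|BC| ∈ {6}
|AC| ∈ [16, 35]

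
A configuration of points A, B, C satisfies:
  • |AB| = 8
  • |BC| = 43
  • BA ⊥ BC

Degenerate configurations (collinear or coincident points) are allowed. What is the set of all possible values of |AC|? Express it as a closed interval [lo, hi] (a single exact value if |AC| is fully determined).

|AB| ∈ {8}
|BC| ∈ {43}
|AC| ∈ {√(1913)}

|AC| = √(1913)  (≈ 43.7379)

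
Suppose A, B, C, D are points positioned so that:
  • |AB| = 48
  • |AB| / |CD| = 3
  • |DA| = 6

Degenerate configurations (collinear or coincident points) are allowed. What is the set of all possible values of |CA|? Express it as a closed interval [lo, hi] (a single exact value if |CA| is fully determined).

|AB| ∈ {48}
|AD| ∈ {6}
|CD| ∈ {16}
|BD| ∈ [42, 54]
|AC| ∈ [10, 22]
|BC| ∈ [26, 70]

|CA| ∈ [10, 22]  (≈ [10.0000, 22.0000])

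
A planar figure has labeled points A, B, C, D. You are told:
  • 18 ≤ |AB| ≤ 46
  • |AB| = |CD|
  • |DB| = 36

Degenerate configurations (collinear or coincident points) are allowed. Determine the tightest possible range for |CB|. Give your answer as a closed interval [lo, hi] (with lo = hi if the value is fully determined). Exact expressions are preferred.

|AB| ∈ [18, 46]
|BD| ∈ {36}
|CD| ∈ [18, 46]
|AD| ∈ [0, 82]
|BC| ∈ [0, 82]
|AC| ∈ [0, 128]

|CB| ∈ [0, 82]  (≈ [0.0000, 82.0000])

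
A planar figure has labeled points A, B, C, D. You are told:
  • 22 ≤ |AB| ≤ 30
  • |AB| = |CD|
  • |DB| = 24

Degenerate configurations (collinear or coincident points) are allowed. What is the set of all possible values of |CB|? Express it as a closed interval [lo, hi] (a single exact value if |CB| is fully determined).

|CB| ∈ [0, 54]  (≈ [0.0000, 54.0000])

|AB| ∈ [22, 30]
|BD| ∈ {24}
|CD| ∈ [22, 30]
|AD| ∈ [0, 54]
|BC| ∈ [0, 54]
|AC| ∈ [0, 84]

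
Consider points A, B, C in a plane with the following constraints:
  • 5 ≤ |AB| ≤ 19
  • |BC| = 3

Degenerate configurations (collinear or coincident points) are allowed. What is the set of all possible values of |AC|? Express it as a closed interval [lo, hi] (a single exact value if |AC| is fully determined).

|AB| ∈ [5, 19]
|BC| ∈ {3}
|AC| ∈ [2, 22]

|AC| ∈ [2, 22]  (≈ [2.0000, 22.0000])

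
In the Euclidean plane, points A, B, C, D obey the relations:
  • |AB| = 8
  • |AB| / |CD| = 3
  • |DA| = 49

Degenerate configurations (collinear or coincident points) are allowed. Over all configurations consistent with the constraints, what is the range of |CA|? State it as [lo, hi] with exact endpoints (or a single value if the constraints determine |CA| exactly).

|CA| ∈ [139/3, 155/3]  (≈ [46.3333, 51.6667])

|AB| ∈ {8}
|AD| ∈ {49}
|CD| ∈ {8/3}
|BD| ∈ [41, 57]
|AC| ∈ [139/3, 155/3]
|BC| ∈ [115/3, 179/3]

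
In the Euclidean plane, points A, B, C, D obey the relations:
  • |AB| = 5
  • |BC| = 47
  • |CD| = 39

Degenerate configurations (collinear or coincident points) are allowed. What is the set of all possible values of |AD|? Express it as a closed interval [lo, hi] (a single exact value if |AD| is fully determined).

|AB| ∈ {5}
|BC| ∈ {47}
|CD| ∈ {39}
|AC| ∈ [42, 52]
|BD| ∈ [8, 86]
|AD| ∈ [3, 91]

|AD| ∈ [3, 91]  (≈ [3.0000, 91.0000])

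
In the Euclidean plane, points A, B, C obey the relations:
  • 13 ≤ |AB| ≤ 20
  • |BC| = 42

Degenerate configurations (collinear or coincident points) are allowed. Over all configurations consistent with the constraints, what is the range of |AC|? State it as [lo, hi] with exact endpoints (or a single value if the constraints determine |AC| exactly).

|AC| ∈ [22, 62]  (≈ [22.0000, 62.0000])

|AB| ∈ [13, 20]
|BC| ∈ {42}
|AC| ∈ [22, 62]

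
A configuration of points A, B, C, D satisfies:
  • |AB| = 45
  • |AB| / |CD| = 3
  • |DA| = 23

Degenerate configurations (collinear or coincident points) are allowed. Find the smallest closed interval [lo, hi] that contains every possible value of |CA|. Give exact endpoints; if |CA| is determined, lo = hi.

|AB| ∈ {45}
|AD| ∈ {23}
|CD| ∈ {15}
|BD| ∈ [22, 68]
|AC| ∈ [8, 38]
|BC| ∈ [7, 83]

|CA| ∈ [8, 38]  (≈ [8.0000, 38.0000])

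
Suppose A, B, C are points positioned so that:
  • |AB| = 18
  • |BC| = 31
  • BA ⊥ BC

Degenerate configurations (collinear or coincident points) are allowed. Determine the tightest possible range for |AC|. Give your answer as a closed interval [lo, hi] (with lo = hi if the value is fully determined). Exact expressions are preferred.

|AB| ∈ {18}
|BC| ∈ {31}
|AC| ∈ {√(1285)}

|AC| = √(1285)  (≈ 35.8469)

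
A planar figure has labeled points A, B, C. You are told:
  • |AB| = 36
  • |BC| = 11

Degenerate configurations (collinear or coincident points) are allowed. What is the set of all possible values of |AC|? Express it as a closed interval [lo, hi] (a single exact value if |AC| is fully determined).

|AB| ∈ {36}
|BC| ∈ {11}
|AC| ∈ [25, 47]

|AC| ∈ [25, 47]  (≈ [25.0000, 47.0000])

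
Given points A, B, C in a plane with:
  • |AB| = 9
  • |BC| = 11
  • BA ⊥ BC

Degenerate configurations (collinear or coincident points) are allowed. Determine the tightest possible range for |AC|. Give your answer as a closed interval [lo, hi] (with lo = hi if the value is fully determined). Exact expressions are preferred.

|AB| ∈ {9}
|BC| ∈ {11}
|AC| ∈ {√(202)}

|AC| = √(202)  (≈ 14.2127)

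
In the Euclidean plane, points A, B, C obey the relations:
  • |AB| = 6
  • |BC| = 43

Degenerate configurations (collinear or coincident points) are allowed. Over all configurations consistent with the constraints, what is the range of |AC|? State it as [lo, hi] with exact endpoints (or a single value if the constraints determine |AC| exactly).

|AB| ∈ {6}
|BC| ∈ {43}
|AC| ∈ [37, 49]

|AC| ∈ [37, 49]  (≈ [37.0000, 49.0000])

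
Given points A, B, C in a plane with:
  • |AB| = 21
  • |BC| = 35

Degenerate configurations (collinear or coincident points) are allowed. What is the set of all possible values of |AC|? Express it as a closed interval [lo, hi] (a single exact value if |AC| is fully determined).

|AC| ∈ [14, 56]  (≈ [14.0000, 56.0000])

|AB| ∈ {21}
|BC| ∈ {35}
|AC| ∈ [14, 56]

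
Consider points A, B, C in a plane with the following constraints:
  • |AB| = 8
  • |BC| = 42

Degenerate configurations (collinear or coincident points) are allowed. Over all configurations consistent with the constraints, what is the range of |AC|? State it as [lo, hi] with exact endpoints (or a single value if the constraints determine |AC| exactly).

|AB| ∈ {8}
|BC| ∈ {42}
|AC| ∈ [34, 50]

|AC| ∈ [34, 50]  (≈ [34.0000, 50.0000])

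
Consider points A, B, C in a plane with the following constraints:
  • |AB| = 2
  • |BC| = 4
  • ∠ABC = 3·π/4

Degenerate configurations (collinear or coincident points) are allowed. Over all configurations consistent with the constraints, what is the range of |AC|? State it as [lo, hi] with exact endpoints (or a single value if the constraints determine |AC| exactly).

|AB| ∈ {2}
|BC| ∈ {4}
|AC| ∈ {2·√(2·√(2) + 5)}

|AC| = 2·√(2·√(2) + 5)  (≈ 5.5959)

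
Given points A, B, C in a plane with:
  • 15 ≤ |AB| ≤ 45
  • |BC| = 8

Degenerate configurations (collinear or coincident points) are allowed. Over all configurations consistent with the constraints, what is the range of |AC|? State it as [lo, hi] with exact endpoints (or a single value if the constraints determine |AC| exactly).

|AB| ∈ [15, 45]
|BC| ∈ {8}
|AC| ∈ [7, 53]

|AC| ∈ [7, 53]  (≈ [7.0000, 53.0000])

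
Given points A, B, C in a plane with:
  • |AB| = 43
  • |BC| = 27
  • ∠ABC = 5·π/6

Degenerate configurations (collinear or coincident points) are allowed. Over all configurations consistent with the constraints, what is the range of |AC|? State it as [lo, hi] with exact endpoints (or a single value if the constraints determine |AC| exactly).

|AB| ∈ {43}
|BC| ∈ {27}
|AC| ∈ {√(1161·√(3) + 2578)}

|AC| = √(1161·√(3) + 2578)  (≈ 67.7415)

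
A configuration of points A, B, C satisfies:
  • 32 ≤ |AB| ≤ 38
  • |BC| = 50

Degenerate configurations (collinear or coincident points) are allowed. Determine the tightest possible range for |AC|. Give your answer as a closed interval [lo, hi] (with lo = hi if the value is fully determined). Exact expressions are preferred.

|AB| ∈ [32, 38]
|BC| ∈ {50}
|AC| ∈ [12, 88]

|AC| ∈ [12, 88]  (≈ [12.0000, 88.0000])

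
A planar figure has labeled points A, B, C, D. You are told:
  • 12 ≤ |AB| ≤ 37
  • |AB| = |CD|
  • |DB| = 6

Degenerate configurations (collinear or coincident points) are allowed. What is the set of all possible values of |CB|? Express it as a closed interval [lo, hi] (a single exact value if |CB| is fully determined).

|CB| ∈ [6, 43]  (≈ [6.0000, 43.0000])

|AB| ∈ [12, 37]
|BD| ∈ {6}
|CD| ∈ [12, 37]
|AD| ∈ [6, 43]
|BC| ∈ [6, 43]
|AC| ∈ [0, 80]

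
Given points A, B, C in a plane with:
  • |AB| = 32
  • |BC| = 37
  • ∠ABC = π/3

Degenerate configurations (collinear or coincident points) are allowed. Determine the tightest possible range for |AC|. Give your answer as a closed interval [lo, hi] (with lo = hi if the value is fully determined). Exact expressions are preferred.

|AC| = √(1209)  (≈ 34.7707)

|AB| ∈ {32}
|BC| ∈ {37}
|AC| ∈ {√(1209)}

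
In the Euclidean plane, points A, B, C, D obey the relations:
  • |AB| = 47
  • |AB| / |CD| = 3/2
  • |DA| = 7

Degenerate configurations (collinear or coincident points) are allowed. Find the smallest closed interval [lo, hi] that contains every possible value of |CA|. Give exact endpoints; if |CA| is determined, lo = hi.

|CA| ∈ [73/3, 115/3]  (≈ [24.3333, 38.3333])

|AB| ∈ {47}
|AD| ∈ {7}
|CD| ∈ {94/3}
|BD| ∈ [40, 54]
|AC| ∈ [73/3, 115/3]
|BC| ∈ [26/3, 256/3]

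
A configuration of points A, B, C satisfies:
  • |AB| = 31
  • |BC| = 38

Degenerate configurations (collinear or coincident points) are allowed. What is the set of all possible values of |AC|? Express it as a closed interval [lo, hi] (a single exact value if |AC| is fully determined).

|AC| ∈ [7, 69]  (≈ [7.0000, 69.0000])

|AB| ∈ {31}
|BC| ∈ {38}
|AC| ∈ [7, 69]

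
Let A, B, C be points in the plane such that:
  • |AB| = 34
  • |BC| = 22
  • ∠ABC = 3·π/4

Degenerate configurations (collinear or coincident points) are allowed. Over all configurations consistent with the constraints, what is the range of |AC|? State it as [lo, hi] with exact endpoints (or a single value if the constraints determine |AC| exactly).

|AB| ∈ {34}
|BC| ∈ {22}
|AC| ∈ {2·√(187·√(2) + 410)}

|AC| = 2·√(187·√(2) + 410)  (≈ 51.9407)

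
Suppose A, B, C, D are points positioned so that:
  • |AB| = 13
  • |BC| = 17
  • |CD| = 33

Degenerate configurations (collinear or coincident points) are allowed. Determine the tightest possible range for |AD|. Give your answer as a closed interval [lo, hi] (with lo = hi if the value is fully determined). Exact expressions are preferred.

|AD| ∈ [3, 63]  (≈ [3.0000, 63.0000])

|AB| ∈ {13}
|BC| ∈ {17}
|CD| ∈ {33}
|AC| ∈ [4, 30]
|BD| ∈ [16, 50]
|AD| ∈ [3, 63]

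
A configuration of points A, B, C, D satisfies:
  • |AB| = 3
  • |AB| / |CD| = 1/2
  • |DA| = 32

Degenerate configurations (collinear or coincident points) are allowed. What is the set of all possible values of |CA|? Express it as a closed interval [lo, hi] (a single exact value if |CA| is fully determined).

|CA| ∈ [26, 38]  (≈ [26.0000, 38.0000])

|AB| ∈ {3}
|AD| ∈ {32}
|CD| ∈ {6}
|BD| ∈ [29, 35]
|AC| ∈ [26, 38]
|BC| ∈ [23, 41]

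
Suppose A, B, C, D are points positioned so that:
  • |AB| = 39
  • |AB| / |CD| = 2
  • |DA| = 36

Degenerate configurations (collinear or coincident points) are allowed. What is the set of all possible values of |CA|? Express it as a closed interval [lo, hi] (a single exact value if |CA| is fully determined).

|CA| ∈ [33/2, 111/2]  (≈ [16.5000, 55.5000])

|AB| ∈ {39}
|AD| ∈ {36}
|CD| ∈ {39/2}
|BD| ∈ [3, 75]
|AC| ∈ [33/2, 111/2]
|BC| ∈ [0, 189/2]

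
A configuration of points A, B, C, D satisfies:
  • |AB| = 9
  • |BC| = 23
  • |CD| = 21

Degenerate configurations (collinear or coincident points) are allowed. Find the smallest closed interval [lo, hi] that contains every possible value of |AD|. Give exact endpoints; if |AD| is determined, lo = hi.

|AB| ∈ {9}
|BC| ∈ {23}
|CD| ∈ {21}
|AC| ∈ [14, 32]
|BD| ∈ [2, 44]
|AD| ∈ [0, 53]

|AD| ∈ [0, 53]  (≈ [0.0000, 53.0000])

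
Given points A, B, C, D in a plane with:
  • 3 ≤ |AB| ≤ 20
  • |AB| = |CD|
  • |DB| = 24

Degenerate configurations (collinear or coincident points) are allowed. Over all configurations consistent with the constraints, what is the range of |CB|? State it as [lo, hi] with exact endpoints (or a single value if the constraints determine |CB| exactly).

|AB| ∈ [3, 20]
|BD| ∈ {24}
|CD| ∈ [3, 20]
|AD| ∈ [4, 44]
|BC| ∈ [4, 44]
|AC| ∈ [0, 64]

|CB| ∈ [4, 44]  (≈ [4.0000, 44.0000])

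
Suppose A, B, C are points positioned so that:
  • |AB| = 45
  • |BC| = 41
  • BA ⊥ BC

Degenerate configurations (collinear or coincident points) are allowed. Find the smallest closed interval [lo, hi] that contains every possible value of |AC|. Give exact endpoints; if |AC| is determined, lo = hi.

|AB| ∈ {45}
|BC| ∈ {41}
|AC| ∈ {√(3706)}

|AC| = √(3706)  (≈ 60.8769)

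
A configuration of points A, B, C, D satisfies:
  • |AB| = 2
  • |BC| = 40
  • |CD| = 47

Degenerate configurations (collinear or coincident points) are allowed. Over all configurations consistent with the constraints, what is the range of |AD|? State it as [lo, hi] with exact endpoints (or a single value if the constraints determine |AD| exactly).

|AB| ∈ {2}
|BC| ∈ {40}
|CD| ∈ {47}
|AC| ∈ [38, 42]
|BD| ∈ [7, 87]
|AD| ∈ [5, 89]

|AD| ∈ [5, 89]  (≈ [5.0000, 89.0000])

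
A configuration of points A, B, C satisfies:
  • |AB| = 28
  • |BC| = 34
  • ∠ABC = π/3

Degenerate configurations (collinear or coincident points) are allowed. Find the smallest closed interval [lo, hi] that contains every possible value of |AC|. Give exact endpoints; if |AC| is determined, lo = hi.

|AC| = 2·√(247)  (≈ 31.4325)

|AB| ∈ {28}
|BC| ∈ {34}
|AC| ∈ {2·√(247)}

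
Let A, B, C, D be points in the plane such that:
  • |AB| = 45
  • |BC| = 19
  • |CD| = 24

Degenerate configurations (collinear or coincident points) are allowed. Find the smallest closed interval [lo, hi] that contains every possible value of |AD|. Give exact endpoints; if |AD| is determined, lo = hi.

|AD| ∈ [2, 88]  (≈ [2.0000, 88.0000])

|AB| ∈ {45}
|BC| ∈ {19}
|CD| ∈ {24}
|AC| ∈ [26, 64]
|BD| ∈ [5, 43]
|AD| ∈ [2, 88]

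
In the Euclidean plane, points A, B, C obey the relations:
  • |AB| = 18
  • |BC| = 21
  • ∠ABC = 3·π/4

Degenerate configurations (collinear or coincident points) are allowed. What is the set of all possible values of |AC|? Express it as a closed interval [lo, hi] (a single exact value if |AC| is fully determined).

|AC| = 3·√(42·√(2) + 85)  (≈ 36.0496)

|AB| ∈ {18}
|BC| ∈ {21}
|AC| ∈ {3·√(42·√(2) + 85)}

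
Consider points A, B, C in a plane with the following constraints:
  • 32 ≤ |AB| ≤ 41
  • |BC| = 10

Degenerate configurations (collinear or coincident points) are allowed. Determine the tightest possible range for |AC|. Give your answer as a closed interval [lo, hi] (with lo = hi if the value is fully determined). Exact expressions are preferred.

|AB| ∈ [32, 41]
|BC| ∈ {10}
|AC| ∈ [22, 51]

|AC| ∈ [22, 51]  (≈ [22.0000, 51.0000])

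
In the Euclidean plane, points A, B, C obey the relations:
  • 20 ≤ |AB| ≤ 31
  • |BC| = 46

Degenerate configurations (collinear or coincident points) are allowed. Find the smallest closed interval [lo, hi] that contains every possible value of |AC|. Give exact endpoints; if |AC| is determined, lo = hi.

|AB| ∈ [20, 31]
|BC| ∈ {46}
|AC| ∈ [15, 77]

|AC| ∈ [15, 77]  (≈ [15.0000, 77.0000])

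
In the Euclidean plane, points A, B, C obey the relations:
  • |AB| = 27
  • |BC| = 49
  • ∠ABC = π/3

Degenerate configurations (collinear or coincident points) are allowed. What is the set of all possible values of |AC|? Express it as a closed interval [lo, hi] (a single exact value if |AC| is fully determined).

|AC| = √(1807)  (≈ 42.5088)

|AB| ∈ {27}
|BC| ∈ {49}
|AC| ∈ {√(1807)}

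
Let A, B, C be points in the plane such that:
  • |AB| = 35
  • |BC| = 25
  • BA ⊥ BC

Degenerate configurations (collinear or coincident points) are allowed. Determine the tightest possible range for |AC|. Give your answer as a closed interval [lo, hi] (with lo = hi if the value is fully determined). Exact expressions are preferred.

|AB| ∈ {35}
|BC| ∈ {25}
|AC| ∈ {5·√(74)}

|AC| = 5·√(74)  (≈ 43.0116)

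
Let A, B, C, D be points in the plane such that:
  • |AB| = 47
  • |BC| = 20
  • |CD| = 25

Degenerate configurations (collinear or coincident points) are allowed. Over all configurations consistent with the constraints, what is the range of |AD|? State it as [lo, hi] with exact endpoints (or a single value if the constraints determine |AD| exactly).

|AB| ∈ {47}
|BC| ∈ {20}
|CD| ∈ {25}
|AC| ∈ [27, 67]
|BD| ∈ [5, 45]
|AD| ∈ [2, 92]

|AD| ∈ [2, 92]  (≈ [2.0000, 92.0000])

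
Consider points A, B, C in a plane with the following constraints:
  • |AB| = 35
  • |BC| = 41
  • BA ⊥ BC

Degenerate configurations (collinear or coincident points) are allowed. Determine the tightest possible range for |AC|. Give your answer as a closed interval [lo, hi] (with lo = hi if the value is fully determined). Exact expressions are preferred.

|AC| = √(2906)  (≈ 53.9073)

|AB| ∈ {35}
|BC| ∈ {41}
|AC| ∈ {√(2906)}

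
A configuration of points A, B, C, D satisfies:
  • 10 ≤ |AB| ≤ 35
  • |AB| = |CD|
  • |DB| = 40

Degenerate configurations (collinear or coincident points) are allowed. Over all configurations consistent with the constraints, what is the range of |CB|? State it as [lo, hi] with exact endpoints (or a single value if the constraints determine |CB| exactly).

|CB| ∈ [5, 75]  (≈ [5.0000, 75.0000])

|AB| ∈ [10, 35]
|BD| ∈ {40}
|CD| ∈ [10, 35]
|AD| ∈ [5, 75]
|BC| ∈ [5, 75]
|AC| ∈ [0, 110]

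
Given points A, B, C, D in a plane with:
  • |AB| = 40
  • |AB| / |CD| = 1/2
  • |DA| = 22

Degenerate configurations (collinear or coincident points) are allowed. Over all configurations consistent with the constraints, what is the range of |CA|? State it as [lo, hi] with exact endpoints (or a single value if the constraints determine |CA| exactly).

|AB| ∈ {40}
|AD| ∈ {22}
|CD| ∈ {80}
|BD| ∈ [18, 62]
|AC| ∈ [58, 102]
|BC| ∈ [18, 142]

|CA| ∈ [58, 102]  (≈ [58.0000, 102.0000])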